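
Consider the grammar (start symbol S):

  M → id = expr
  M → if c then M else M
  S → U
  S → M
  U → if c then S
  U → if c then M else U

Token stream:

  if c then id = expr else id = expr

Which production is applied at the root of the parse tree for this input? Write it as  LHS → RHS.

[S [M if c then [M id = expr] else [M id = expr]]]

S → M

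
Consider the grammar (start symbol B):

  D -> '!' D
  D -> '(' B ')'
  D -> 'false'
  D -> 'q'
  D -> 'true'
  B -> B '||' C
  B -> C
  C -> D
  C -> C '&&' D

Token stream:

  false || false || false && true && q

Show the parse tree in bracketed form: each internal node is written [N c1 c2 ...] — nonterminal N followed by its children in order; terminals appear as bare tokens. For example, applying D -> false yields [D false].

B
B || C
B || C || C
C || C || C
D || C || C
false || C || C
false || D || C
false || false || C
false || false || C && D
false || false || C && D && D
false || false || D && D && D
false || false || false && D && D
false || false || false && true && D
false || false || false && true && q

[B [B [B [C [D false]]] || [C [D false]]] || [C [C [C [D false]] && [D true]] && [D q]]]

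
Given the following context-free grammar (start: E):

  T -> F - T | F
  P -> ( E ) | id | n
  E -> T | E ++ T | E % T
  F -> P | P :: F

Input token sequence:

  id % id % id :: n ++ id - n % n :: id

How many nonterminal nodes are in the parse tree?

[E [E [E [E [E [T [F [P id]]]] % [T [F [P id]]]] % [T [F [P id] :: [F [P n]]]]] ++ [T [F [P id]] - [T [F [P n]]]]] % [T [F [P n] :: [F [P id]]]]]

27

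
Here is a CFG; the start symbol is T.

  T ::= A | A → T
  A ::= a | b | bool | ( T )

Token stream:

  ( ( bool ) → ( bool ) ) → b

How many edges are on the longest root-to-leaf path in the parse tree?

[T [A ( [T [A ( [T [A bool]] )] → [T [A ( [T [A bool]] )]]] )] → [T [A b]]]

7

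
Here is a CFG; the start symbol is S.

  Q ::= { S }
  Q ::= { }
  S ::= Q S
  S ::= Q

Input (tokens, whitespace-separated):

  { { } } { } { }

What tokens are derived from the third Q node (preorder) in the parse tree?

{ }

[S [Q { [S [Q { }]] }] [S [Q { }] [S [Q { }]]]]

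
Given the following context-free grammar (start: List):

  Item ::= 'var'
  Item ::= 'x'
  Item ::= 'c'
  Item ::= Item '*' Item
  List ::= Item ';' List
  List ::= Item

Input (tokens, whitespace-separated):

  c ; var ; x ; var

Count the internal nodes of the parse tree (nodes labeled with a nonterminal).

[List [Item c] ; [List [Item var] ; [List [Item x] ; [List [Item var]]]]]

8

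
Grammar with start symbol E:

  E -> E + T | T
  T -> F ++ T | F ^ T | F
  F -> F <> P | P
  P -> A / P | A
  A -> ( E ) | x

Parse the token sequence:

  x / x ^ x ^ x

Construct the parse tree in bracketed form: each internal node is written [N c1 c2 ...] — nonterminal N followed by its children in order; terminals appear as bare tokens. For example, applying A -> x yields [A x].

[E [T [F [P [A x] / [P [A x]]]] ^ [T [F [P [A x]]] ^ [T [F [P [A x]]]]]]]

E
T
F ^ T
P ^ T
A / P ^ T
x / P ^ T
x / A ^ T
x / x ^ T
x / x ^ F ^ T
x / x ^ P ^ T
x / x ^ A ^ T
x / x ^ x ^ T
x / x ^ x ^ F
x / x ^ x ^ P
x / x ^ x ^ A
x / x ^ x ^ x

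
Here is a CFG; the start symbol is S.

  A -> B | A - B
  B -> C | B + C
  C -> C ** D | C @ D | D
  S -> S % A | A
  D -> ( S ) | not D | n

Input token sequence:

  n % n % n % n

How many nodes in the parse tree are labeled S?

[S [S [S [S [A [B [C [D n]]]]] % [A [B [C [D n]]]]] % [A [B [C [D n]]]]] % [A [B [C [D n]]]]]

4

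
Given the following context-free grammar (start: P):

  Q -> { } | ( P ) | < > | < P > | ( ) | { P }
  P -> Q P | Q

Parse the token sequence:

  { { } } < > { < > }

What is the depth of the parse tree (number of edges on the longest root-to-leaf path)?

6

[P [Q { [P [Q { }]] }] [P [Q < >] [P [Q { [P [Q < >]] }]]]]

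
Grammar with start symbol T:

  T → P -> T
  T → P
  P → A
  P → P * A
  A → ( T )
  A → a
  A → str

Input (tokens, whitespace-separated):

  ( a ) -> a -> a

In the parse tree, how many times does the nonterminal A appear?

[T [P [A ( [T [P [A a]]] )]] -> [T [P [A a]] -> [T [P [A a]]]]]

4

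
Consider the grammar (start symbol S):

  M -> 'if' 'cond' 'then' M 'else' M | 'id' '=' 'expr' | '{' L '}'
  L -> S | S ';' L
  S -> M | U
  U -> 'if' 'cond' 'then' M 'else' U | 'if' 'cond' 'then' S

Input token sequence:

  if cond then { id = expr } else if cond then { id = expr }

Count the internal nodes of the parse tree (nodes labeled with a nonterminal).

12

[S [U if cond then [M { [L [S [M id = expr]]] }] else [U if cond then [S [M { [L [S [M id = expr]]] }]]]]]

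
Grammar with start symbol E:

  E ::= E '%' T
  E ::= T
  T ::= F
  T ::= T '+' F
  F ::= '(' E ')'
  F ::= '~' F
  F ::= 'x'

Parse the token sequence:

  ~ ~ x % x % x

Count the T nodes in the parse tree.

[E [E [E [T [F ~ [F ~ [F x]]]]] % [T [F x]]] % [T [F x]]]

3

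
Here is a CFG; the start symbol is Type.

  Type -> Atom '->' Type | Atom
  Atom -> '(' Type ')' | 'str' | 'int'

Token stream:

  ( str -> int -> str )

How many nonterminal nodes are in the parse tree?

8

[Type [Atom ( [Type [Atom str] -> [Type [Atom int] -> [Type [Atom str]]]] )]]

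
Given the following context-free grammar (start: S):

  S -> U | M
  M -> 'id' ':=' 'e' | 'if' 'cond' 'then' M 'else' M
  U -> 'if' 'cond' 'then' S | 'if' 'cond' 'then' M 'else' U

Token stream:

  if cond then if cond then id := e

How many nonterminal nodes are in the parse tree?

6

[S [U if cond then [S [U if cond then [S [M id := e]]]]]]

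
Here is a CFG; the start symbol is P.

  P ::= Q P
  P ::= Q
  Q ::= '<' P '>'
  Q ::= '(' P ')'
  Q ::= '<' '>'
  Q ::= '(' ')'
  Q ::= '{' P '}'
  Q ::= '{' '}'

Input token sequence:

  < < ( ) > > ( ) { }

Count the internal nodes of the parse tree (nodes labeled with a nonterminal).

10

[P [Q < [P [Q < [P [Q ( )]] >]] >] [P [Q ( )] [P [Q { }]]]]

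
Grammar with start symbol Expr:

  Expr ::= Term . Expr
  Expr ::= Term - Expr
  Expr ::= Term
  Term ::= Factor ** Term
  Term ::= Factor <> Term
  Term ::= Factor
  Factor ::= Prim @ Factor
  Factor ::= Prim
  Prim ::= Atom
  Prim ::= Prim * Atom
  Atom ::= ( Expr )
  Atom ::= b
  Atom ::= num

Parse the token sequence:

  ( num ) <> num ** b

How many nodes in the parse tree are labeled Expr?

2

[Expr [Term [Factor [Prim [Atom ( [Expr [Term [Factor [Prim [Atom num]]]]] )]]] <> [Term [Factor [Prim [Atom num]]] ** [Term [Factor [Prim [Atom b]]]]]]]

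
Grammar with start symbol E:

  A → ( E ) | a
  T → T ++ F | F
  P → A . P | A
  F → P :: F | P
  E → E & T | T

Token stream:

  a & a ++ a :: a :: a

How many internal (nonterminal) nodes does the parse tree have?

[E [E [T [F [P [A a]]]]] & [T [T [F [P [A a]]]] ++ [F [P [A a]] :: [F [P [A a]] :: [F [P [A a]]]]]]]

20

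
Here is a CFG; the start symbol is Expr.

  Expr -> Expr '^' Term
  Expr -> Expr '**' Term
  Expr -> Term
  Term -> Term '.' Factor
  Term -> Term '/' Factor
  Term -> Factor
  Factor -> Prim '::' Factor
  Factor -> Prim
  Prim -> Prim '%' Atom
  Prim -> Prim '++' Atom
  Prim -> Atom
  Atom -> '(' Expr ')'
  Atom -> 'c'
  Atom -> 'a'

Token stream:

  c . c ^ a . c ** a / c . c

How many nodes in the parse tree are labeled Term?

[Expr [Expr [Expr [Term [Term [Factor [Prim [Atom c]]]] . [Factor [Prim [Atom c]]]]] ^ [Term [Term [Factor [Prim [Atom a]]]] . [Factor [Prim [Atom c]]]]] ** [Term [Term [Term [Factor [Prim [Atom a]]]] / [Factor [Prim [Atom c]]]] . [Factor [Prim [Atom c]]]]]

7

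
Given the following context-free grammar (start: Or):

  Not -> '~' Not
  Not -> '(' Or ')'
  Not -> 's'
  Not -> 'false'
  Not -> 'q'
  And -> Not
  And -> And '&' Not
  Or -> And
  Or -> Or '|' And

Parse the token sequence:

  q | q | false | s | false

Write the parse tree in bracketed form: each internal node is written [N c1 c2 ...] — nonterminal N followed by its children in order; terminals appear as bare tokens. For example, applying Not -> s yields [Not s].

Or
Or | And
Or | And | And
Or | And | And | And
Or | And | And | And | And
And | And | And | And | And
Not | And | And | And | And
q | And | And | And | And
q | Not | And | And | And
q | q | And | And | And
q | q | Not | And | And
q | q | false | And | And
q | q | false | Not | And
q | q | false | s | And
q | q | false | s | Not
q | q | false | s | false

[Or [Or [Or [Or [Or [And [Not q]]] | [And [Not q]]] | [And [Not false]]] | [And [Not s]]] | [And [Not false]]]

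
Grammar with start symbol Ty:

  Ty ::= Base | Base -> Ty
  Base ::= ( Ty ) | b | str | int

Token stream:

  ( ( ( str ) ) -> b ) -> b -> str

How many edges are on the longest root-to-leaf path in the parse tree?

[Ty [Base ( [Ty [Base ( [Ty [Base ( [Ty [Base str]] )]] )] -> [Ty [Base b]]] )] -> [Ty [Base b] -> [Ty [Base str]]]]

8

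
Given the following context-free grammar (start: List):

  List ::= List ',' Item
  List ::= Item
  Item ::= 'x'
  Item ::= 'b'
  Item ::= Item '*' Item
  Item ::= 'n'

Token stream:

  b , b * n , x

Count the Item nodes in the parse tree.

[List [List [List [Item b]] , [Item [Item b] * [Item n]]] , [Item x]]

5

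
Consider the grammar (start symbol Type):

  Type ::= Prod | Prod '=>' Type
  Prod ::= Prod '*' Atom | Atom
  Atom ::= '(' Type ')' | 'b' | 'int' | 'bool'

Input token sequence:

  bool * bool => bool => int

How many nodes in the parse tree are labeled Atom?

4

[Type [Prod [Prod [Atom bool]] * [Atom bool]] => [Type [Prod [Atom bool]] => [Type [Prod [Atom int]]]]]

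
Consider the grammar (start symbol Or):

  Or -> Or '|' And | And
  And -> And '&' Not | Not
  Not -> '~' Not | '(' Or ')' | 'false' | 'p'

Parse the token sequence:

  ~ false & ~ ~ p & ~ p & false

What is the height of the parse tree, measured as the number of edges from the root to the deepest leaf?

[Or [And [And [And [And [Not ~ [Not false]]] & [Not ~ [Not ~ [Not p]]]] & [Not ~ [Not p]]] & [Not false]]]

7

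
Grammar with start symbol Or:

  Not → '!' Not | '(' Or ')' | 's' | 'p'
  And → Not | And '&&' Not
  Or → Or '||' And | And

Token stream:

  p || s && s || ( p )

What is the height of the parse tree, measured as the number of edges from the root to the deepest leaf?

6

[Or [Or [Or [And [Not p]]] || [And [And [Not s]] && [Not s]]] || [And [Not ( [Or [And [Not p]]] )]]]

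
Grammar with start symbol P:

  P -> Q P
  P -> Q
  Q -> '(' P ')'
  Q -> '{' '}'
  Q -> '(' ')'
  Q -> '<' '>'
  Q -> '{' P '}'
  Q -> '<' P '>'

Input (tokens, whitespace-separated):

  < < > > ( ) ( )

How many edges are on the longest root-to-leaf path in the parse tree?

[P [Q < [P [Q < >]] >] [P [Q ( )] [P [Q ( )]]]]

4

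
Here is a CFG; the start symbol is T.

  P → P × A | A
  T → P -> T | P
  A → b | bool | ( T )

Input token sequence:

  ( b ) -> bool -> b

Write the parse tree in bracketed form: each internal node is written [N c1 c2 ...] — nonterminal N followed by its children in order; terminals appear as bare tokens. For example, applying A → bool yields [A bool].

T
P -> T
A -> T
( T ) -> T
( P ) -> T
( A ) -> T
( b ) -> T
( b ) -> P -> T
( b ) -> A -> T
( b ) -> bool -> T
( b ) -> bool -> P
( b ) -> bool -> A
( b ) -> bool -> b

[T [P [A ( [T [P [A b]]] )]] -> [T [P [A bool]] -> [T [P [A b]]]]]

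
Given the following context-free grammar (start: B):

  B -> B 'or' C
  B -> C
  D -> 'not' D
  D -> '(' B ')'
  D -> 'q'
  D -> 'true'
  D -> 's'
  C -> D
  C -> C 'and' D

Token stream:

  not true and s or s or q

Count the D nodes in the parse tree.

5

[B [B [B [C [C [D not [D true]]] and [D s]]] or [C [D s]]] or [C [D q]]]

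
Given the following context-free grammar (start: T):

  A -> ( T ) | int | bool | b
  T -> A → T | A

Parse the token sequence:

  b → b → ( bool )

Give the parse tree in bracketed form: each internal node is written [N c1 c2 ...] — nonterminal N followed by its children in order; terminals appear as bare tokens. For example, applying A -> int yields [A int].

T
A → T
b → T
b → A → T
b → b → T
b → b → A
b → b → ( T )
b → b → ( A )
b → b → ( bool )

[T [A b] → [T [A b] → [T [A ( [T [A bool]] )]]]]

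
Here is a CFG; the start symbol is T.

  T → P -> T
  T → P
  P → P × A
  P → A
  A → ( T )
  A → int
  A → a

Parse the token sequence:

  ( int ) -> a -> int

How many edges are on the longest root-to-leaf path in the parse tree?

[T [P [A ( [T [P [A int]]] )]] -> [T [P [A a]] -> [T [P [A int]]]]]

6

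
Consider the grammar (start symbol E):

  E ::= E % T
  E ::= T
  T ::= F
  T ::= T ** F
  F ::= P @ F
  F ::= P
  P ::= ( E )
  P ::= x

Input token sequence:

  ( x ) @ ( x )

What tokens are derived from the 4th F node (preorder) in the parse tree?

[E [T [F [P ( [E [T [F [P x]]]] )] @ [F [P ( [E [T [F [P x]]]] )]]]]]

x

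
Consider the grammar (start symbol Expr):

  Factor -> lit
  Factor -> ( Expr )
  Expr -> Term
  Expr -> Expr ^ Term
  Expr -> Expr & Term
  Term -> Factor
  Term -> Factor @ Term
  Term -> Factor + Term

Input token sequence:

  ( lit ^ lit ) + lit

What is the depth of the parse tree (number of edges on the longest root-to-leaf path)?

7

[Expr [Term [Factor ( [Expr [Expr [Term [Factor lit]]] ^ [Term [Factor lit]]] )] + [Term [Factor lit]]]]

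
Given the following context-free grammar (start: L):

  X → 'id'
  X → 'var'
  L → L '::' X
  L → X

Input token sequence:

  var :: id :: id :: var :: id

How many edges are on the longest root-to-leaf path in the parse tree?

6

[L [L [L [L [L [X var]] :: [X id]] :: [X id]] :: [X var]] :: [X id]]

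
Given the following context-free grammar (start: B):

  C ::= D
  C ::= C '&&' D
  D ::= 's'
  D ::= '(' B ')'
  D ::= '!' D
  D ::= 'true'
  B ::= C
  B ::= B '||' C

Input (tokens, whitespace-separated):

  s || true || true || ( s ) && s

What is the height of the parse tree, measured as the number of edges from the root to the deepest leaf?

7

[B [B [B [B [C [D s]]] || [C [D true]]] || [C [D true]]] || [C [C [D ( [B [C [D s]]] )]] && [D s]]]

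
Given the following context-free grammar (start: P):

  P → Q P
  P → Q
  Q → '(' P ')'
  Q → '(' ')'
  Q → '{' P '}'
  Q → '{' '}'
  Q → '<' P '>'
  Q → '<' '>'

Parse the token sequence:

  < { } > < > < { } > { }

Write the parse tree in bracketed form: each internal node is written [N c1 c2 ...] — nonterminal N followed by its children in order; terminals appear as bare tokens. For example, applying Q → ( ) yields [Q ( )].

[P [Q < [P [Q { }]] >] [P [Q < >] [P [Q < [P [Q { }]] >] [P [Q { }]]]]]

P
Q P
< P > P
< Q > P
< { } > P
< { } > Q P
< { } > < > P
< { } > < > Q P
< { } > < > < P > P
< { } > < > < Q > P
< { } > < > < { } > P
< { } > < > < { } > Q
< { } > < > < { } > { }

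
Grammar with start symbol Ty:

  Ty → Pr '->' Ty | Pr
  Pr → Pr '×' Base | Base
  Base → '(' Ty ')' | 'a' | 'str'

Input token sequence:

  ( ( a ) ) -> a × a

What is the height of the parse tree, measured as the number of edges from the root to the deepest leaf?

[Ty [Pr [Base ( [Ty [Pr [Base ( [Ty [Pr [Base a]]] )]]] )]] -> [Ty [Pr [Pr [Base a]] × [Base a]]]]

9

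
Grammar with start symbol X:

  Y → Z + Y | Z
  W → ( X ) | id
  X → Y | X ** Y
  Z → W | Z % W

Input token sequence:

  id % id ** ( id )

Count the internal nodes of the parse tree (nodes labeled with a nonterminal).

14

[X [X [Y [Z [Z [W id]] % [W id]]]] ** [Y [Z [W ( [X [Y [Z [W id]]]] )]]]]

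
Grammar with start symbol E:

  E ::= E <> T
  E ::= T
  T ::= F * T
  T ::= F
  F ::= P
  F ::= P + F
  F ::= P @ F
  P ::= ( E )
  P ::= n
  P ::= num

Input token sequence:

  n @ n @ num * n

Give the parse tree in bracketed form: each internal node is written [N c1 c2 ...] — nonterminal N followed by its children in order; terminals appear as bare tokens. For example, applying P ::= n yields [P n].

[E [T [F [P n] @ [F [P n] @ [F [P num]]]] * [T [F [P n]]]]]

E
T
F * T
P @ F * T
n @ F * T
n @ P @ F * T
n @ n @ F * T
n @ n @ P * T
n @ n @ num * T
n @ n @ num * F
n @ n @ num * P
n @ n @ num * n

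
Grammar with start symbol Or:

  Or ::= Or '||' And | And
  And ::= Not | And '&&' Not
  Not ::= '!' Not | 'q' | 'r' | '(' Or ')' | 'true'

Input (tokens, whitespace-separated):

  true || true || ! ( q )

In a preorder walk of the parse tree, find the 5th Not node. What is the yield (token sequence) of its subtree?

[Or [Or [Or [And [Not true]]] || [And [Not true]]] || [And [Not ! [Not ( [Or [And [Not q]]] )]]]]

q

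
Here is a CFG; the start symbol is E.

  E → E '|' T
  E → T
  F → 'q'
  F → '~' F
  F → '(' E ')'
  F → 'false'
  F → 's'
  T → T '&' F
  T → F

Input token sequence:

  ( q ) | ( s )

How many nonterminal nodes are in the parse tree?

[E [E [T [F ( [E [T [F q]]] )]]] | [T [F ( [E [T [F s]]] )]]]

12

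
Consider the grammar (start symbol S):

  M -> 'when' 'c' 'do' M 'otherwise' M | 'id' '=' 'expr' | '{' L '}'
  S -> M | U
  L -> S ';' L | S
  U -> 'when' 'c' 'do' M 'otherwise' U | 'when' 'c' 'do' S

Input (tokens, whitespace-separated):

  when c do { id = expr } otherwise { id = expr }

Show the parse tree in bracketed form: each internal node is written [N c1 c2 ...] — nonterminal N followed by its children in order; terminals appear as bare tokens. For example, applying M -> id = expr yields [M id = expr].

[S [M when c do [M { [L [S [M id = expr]]] }] otherwise [M { [L [S [M id = expr]]] }]]]

S
M
when c do M otherwise M
when c do { L } otherwise M
when c do { S } otherwise M
when c do { M } otherwise M
when c do { id = expr } otherwise M
when c do { id = expr } otherwise { L }
when c do { id = expr } otherwise { S }
when c do { id = expr } otherwise { M }
when c do { id = expr } otherwise { id = expr }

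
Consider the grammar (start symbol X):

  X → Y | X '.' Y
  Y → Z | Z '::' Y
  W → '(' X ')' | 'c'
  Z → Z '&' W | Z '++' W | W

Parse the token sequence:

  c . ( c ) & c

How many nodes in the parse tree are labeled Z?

4

[X [X [Y [Z [W c]]]] . [Y [Z [Z [W ( [X [Y [Z [W c]]]] )]] & [W c]]]]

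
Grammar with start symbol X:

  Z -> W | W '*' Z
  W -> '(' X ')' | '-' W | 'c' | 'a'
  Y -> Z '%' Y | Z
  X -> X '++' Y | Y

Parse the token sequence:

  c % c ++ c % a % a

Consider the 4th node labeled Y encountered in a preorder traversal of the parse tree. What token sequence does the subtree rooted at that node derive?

[X [X [Y [Z [W c]] % [Y [Z [W c]]]]] ++ [Y [Z [W c]] % [Y [Z [W a]] % [Y [Z [W a]]]]]]

a % a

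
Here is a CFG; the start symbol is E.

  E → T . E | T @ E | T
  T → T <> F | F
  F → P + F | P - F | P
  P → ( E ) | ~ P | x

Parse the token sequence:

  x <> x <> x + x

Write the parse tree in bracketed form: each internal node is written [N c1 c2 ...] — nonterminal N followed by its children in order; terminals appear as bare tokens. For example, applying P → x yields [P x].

E
T
T <> F
T <> F <> F
F <> F <> F
P <> F <> F
x <> F <> F
x <> P <> F
x <> x <> F
x <> x <> P + F
x <> x <> x + F
x <> x <> x + P
x <> x <> x + x

[E [T [T [T [F [P x]]] <> [F [P x]]] <> [F [P x] + [F [P x]]]]]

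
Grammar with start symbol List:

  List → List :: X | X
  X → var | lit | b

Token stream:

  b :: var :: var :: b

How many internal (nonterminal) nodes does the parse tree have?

[List [List [List [List [X b]] :: [X var]] :: [X var]] :: [X b]]

8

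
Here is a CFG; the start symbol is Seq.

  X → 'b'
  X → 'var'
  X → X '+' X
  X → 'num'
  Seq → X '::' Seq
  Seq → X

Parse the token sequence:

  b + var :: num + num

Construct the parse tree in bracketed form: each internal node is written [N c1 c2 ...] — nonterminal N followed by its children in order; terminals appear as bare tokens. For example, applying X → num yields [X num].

[Seq [X [X b] + [X var]] :: [Seq [X [X num] + [X num]]]]

Seq
X :: Seq
X + X :: Seq
b + X :: Seq
b + var :: Seq
b + var :: X
b + var :: X + X
b + var :: num + X
b + var :: num + num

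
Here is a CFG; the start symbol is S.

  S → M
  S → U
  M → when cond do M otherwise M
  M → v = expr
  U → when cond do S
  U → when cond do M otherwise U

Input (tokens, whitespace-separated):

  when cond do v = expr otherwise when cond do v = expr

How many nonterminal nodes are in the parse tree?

[S [U when cond do [M v = expr] otherwise [U when cond do [S [M v = expr]]]]]

6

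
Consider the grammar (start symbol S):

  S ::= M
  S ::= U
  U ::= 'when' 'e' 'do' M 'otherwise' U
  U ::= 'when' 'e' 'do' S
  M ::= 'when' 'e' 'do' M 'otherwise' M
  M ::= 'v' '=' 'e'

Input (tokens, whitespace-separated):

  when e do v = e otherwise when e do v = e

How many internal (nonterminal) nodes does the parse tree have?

6

[S [U when e do [M v = e] otherwise [U when e do [S [M v = e]]]]]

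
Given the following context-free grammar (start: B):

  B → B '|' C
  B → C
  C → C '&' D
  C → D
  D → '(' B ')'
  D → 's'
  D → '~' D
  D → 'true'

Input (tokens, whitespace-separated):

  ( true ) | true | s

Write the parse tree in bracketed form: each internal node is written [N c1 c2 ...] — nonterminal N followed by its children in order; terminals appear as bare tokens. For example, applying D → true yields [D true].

[B [B [B [C [D ( [B [C [D true]]] )]]] | [C [D true]]] | [C [D s]]]

B
B | C
B | C | C
C | C | C
D | C | C
( B ) | C | C
( C ) | C | C
( D ) | C | C
( true ) | C | C
( true ) | D | C
( true ) | true | C
( true ) | true | D
( true ) | true | s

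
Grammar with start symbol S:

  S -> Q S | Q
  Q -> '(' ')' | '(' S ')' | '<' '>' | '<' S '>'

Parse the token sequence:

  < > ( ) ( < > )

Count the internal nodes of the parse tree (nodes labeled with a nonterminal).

[S [Q < >] [S [Q ( )] [S [Q ( [S [Q < >]] )]]]]

8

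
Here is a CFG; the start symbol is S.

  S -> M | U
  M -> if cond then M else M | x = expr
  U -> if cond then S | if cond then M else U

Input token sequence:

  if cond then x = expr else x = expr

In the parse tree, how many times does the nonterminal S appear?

1

[S [M if cond then [M x = expr] else [M x = expr]]]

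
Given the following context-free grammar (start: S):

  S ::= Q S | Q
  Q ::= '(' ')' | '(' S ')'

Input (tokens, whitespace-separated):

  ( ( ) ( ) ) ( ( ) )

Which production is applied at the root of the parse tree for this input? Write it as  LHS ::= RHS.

S ::= Q S

[S [Q ( [S [Q ( )] [S [Q ( )]]] )] [S [Q ( [S [Q ( )]] )]]]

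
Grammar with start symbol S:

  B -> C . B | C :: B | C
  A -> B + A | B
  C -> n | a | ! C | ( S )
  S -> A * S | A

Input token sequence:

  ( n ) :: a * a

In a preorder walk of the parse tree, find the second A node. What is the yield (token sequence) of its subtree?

n

[S [A [B [C ( [S [A [B [C n]]]] )] :: [B [C a]]]] * [S [A [B [C a]]]]]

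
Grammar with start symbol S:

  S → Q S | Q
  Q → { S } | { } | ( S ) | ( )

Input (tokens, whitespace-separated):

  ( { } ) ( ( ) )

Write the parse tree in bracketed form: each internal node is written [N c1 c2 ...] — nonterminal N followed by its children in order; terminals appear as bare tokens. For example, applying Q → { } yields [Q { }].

[S [Q ( [S [Q { }]] )] [S [Q ( [S [Q ( )]] )]]]

S
Q S
( S ) S
( Q ) S
( { } ) S
( { } ) Q
( { } ) ( S )
( { } ) ( Q )
( { } ) ( ( ) )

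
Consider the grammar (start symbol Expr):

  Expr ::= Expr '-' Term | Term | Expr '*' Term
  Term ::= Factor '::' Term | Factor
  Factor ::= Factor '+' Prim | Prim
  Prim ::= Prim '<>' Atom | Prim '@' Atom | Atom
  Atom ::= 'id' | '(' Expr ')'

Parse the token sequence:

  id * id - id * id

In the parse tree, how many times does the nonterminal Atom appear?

[Expr [Expr [Expr [Expr [Term [Factor [Prim [Atom id]]]]] * [Term [Factor [Prim [Atom id]]]]] - [Term [Factor [Prim [Atom id]]]]] * [Term [Factor [Prim [Atom id]]]]]

4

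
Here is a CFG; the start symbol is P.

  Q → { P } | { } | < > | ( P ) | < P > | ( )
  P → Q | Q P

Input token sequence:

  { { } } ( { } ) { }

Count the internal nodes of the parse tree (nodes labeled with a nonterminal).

10

[P [Q { [P [Q { }]] }] [P [Q ( [P [Q { }]] )] [P [Q { }]]]]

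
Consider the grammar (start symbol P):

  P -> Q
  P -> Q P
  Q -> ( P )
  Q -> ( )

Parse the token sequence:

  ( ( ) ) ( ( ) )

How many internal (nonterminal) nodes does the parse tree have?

8

[P [Q ( [P [Q ( )]] )] [P [Q ( [P [Q ( )]] )]]]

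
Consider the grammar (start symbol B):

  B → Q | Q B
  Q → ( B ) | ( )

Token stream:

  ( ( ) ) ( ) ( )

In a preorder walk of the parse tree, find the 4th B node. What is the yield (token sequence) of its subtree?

( )

[B [Q ( [B [Q ( )]] )] [B [Q ( )] [B [Q ( )]]]]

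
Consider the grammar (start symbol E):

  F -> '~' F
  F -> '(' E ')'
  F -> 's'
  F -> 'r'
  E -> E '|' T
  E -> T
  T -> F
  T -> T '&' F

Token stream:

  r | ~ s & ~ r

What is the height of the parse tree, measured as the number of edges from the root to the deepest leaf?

[E [E [T [F r]]] | [T [T [F ~ [F s]]] & [F ~ [F r]]]]

5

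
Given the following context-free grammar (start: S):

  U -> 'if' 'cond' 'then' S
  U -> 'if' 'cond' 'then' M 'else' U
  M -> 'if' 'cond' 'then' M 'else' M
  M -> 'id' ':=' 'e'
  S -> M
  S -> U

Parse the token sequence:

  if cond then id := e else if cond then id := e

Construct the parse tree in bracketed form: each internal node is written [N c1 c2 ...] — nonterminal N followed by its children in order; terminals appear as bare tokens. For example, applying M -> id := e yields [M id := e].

S
U
if cond then M else U
if cond then id := e else U
if cond then id := e else if cond then S
if cond then id := e else if cond then M
if cond then id := e else if cond then id := e

[S [U if cond then [M id := e] else [U if cond then [S [M id := e]]]]]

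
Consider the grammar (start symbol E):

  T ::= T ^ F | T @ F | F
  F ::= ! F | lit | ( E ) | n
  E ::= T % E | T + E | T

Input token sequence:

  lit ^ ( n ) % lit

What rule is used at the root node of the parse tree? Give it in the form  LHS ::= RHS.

E ::= T % E

[E [T [T [F lit]] ^ [F ( [E [T [F n]]] )]] % [E [T [F lit]]]]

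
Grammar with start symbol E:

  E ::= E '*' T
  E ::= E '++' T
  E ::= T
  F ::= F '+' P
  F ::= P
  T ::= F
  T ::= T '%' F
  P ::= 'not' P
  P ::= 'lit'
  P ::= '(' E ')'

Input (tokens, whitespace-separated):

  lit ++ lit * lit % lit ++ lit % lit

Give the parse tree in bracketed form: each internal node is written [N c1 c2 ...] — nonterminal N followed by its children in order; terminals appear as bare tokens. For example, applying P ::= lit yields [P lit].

E
E ++ T
E * T ++ T
E ++ T * T ++ T
T ++ T * T ++ T
F ++ T * T ++ T
P ++ T * T ++ T
lit ++ T * T ++ T
lit ++ F * T ++ T
lit ++ P * T ++ T
lit ++ lit * T ++ T
lit ++ lit * T % F ++ T
lit ++ lit * F % F ++ T
lit ++ lit * P % F ++ T
lit ++ lit * lit % F ++ T
lit ++ lit * lit % P ++ T
lit ++ lit * lit % lit ++ T
lit ++ lit * lit % lit ++ T % F
lit ++ lit * lit % lit ++ F % F
lit ++ lit * lit % lit ++ P % F
lit ++ lit * lit % lit ++ lit % F
lit ++ lit * lit % lit ++ lit % P
lit ++ lit * lit % lit ++ lit % lit

[E [E [E [E [T [F [P lit]]]] ++ [T [F [P lit]]]] * [T [T [F [P lit]]] % [F [P lit]]]] ++ [T [T [F [P lit]]] % [F [P lit]]]]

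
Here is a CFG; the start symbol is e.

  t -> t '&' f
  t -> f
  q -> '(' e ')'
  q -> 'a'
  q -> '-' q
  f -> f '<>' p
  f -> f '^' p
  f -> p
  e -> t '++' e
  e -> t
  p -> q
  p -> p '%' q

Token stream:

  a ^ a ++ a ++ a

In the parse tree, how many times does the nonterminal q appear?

[e [t [f [f [p [q a]]] ^ [p [q a]]]] ++ [e [t [f [p [q a]]]] ++ [e [t [f [p [q a]]]]]]]

4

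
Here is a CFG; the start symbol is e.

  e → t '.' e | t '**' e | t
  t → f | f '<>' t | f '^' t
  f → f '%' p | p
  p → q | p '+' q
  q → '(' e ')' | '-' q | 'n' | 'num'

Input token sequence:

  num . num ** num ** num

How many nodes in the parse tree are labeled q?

4

[e [t [f [p [q num]]]] . [e [t [f [p [q num]]]] ** [e [t [f [p [q num]]]] ** [e [t [f [p [q num]]]]]]]]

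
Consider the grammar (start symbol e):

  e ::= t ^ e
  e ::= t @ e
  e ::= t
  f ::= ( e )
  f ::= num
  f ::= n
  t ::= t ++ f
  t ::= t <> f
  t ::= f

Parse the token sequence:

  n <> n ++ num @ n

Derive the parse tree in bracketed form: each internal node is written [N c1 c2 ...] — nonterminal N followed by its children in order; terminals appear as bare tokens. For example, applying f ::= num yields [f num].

[e [t [t [t [f n]] <> [f n]] ++ [f num]] @ [e [t [f n]]]]

e
t @ e
t ++ f @ e
t <> f ++ f @ e
f <> f ++ f @ e
n <> f ++ f @ e
n <> n ++ f @ e
n <> n ++ num @ e
n <> n ++ num @ t
n <> n ++ num @ f
n <> n ++ num @ n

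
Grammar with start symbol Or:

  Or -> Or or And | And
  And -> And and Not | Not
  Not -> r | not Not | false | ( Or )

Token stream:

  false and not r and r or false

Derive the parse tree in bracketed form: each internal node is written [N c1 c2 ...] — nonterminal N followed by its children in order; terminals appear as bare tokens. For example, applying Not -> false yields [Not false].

[Or [Or [And [And [And [Not false]] and [Not not [Not r]]] and [Not r]]] or [And [Not false]]]

Or
Or or And
And or And
And and Not or And
And and Not and Not or And
Not and Not and Not or And
false and Not and Not or And
false and not Not and Not or And
false and not r and Not or And
false and not r and r or And
false and not r and r or Not
false and not r and r or false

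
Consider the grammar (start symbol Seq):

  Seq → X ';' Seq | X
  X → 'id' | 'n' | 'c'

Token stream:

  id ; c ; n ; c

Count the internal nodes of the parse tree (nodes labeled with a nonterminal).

8

[Seq [X id] ; [Seq [X c] ; [Seq [X n] ; [Seq [X c]]]]]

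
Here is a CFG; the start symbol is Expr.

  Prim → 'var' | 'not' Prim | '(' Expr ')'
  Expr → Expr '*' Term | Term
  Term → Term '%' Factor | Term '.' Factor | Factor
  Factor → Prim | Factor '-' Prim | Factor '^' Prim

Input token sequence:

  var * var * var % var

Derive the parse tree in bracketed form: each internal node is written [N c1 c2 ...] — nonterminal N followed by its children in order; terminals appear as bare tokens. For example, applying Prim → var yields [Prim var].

[Expr [Expr [Expr [Term [Factor [Prim var]]]] * [Term [Factor [Prim var]]]] * [Term [Term [Factor [Prim var]]] % [Factor [Prim var]]]]

Expr
Expr * Term
Expr * Term * Term
Term * Term * Term
Factor * Term * Term
Prim * Term * Term
var * Term * Term
var * Factor * Term
var * Prim * Term
var * var * Term
var * var * Term % Factor
var * var * Factor % Factor
var * var * Prim % Factor
var * var * var % Factor
var * var * var % Prim
var * var * var % var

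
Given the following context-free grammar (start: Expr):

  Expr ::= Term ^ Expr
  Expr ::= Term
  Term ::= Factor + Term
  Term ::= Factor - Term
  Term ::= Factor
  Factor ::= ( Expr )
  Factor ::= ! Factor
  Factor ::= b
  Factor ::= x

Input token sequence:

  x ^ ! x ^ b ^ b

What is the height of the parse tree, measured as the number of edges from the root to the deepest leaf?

[Expr [Term [Factor x]] ^ [Expr [Term [Factor ! [Factor x]]] ^ [Expr [Term [Factor b]] ^ [Expr [Term [Factor b]]]]]]

6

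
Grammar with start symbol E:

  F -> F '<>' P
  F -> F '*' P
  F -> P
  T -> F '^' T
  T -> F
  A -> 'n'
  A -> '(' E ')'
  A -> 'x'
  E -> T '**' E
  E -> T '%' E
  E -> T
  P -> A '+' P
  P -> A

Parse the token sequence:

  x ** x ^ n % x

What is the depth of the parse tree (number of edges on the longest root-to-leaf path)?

7

[E [T [F [P [A x]]]] ** [E [T [F [P [A x]]] ^ [T [F [P [A n]]]]] % [E [T [F [P [A x]]]]]]]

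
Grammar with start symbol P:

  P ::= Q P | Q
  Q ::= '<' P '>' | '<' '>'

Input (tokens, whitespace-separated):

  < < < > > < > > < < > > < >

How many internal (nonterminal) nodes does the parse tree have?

[P [Q < [P [Q < [P [Q < >]] >] [P [Q < >]]] >] [P [Q < [P [Q < >]] >] [P [Q < >]]]]

14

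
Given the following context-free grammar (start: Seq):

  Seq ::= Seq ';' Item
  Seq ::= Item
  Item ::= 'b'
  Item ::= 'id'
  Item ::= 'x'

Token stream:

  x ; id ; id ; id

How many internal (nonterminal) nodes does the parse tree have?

8

[Seq [Seq [Seq [Seq [Item x]] ; [Item id]] ; [Item id]] ; [Item id]]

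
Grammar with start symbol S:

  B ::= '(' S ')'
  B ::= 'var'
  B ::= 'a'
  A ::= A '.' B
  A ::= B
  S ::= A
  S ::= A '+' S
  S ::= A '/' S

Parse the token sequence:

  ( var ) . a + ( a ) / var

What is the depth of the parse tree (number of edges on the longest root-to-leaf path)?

7

[S [A [A [B ( [S [A [B var]]] )]] . [B a]] + [S [A [B ( [S [A [B a]]] )]] / [S [A [B var]]]]]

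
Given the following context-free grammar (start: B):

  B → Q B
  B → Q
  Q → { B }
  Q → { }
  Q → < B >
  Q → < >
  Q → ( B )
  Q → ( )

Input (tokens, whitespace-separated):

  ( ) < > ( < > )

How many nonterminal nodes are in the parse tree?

[B [Q ( )] [B [Q < >] [B [Q ( [B [Q < >]] )]]]]

8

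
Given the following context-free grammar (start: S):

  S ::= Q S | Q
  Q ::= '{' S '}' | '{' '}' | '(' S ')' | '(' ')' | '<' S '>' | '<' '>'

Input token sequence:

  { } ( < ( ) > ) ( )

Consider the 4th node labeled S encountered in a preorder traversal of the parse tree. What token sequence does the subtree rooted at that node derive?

( )

[S [Q { }] [S [Q ( [S [Q < [S [Q ( )]] >]] )] [S [Q ( )]]]]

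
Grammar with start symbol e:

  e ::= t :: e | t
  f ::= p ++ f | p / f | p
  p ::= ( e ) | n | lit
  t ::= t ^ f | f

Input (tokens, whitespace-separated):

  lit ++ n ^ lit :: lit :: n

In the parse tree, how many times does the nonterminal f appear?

[e [t [t [f [p lit] ++ [f [p n]]]] ^ [f [p lit]]] :: [e [t [f [p lit]]] :: [e [t [f [p n]]]]]]

5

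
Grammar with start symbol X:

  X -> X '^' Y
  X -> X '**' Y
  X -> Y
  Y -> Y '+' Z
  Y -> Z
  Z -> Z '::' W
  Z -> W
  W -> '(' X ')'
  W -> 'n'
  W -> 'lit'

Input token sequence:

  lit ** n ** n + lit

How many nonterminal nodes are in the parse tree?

[X [X [X [Y [Z [W lit]]]] ** [Y [Z [W n]]]] ** [Y [Y [Z [W n]]] + [Z [W lit]]]]

15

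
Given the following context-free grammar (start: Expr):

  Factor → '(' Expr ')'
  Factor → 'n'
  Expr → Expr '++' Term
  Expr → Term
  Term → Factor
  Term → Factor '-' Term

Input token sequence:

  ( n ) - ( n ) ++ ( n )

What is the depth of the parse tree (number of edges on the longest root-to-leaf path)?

[Expr [Expr [Term [Factor ( [Expr [Term [Factor n]]] )] - [Term [Factor ( [Expr [Term [Factor n]]] )]]]] ++ [Term [Factor ( [Expr [Term [Factor n]]] )]]]

8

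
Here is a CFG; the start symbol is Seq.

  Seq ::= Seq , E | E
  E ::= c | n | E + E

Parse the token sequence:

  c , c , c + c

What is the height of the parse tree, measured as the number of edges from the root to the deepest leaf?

[Seq [Seq [Seq [E c]] , [E c]] , [E [E c] + [E c]]]

4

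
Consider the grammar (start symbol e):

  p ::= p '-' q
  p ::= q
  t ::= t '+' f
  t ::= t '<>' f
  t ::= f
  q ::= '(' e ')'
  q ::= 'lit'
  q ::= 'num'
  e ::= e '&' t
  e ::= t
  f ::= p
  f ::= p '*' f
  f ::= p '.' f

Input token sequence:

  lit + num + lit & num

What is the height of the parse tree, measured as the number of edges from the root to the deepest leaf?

[e [e [t [t [t [f [p [q lit]]]] + [f [p [q num]]]] + [f [p [q lit]]]]] & [t [f [p [q num]]]]]

8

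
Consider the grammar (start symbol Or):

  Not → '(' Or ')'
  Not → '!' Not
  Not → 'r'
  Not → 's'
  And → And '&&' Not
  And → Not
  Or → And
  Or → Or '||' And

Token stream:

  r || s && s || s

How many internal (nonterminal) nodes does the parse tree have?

11

[Or [Or [Or [And [Not r]]] || [And [And [Not s]] && [Not s]]] || [And [Not s]]]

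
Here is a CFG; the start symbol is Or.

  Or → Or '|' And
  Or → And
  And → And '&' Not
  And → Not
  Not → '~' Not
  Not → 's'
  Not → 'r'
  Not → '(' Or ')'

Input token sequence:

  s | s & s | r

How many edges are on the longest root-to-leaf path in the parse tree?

[Or [Or [Or [And [Not s]]] | [And [And [Not s]] & [Not s]]] | [And [Not r]]]

5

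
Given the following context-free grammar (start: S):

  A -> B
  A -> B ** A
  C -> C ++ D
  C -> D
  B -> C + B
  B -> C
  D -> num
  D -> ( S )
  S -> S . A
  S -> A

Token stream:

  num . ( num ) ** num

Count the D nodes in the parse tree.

[S [S [A [B [C [D num]]]]] . [A [B [C [D ( [S [A [B [C [D num]]]]] )]]] ** [A [B [C [D num]]]]]]

4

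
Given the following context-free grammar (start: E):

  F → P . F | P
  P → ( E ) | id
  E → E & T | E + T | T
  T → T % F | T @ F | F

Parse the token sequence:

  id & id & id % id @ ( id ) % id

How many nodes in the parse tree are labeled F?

[E [E [E [T [F [P id]]]] & [T [F [P id]]]] & [T [T [T [T [F [P id]]] % [F [P id]]] @ [F [P ( [E [T [F [P id]]]] )]]] % [F [P id]]]]

7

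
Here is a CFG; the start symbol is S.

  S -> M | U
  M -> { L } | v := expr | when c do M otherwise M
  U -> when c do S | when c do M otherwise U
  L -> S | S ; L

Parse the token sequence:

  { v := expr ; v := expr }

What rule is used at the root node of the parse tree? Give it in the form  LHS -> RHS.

[S [M { [L [S [M v := expr]] ; [L [S [M v := expr]]]] }]]

S -> M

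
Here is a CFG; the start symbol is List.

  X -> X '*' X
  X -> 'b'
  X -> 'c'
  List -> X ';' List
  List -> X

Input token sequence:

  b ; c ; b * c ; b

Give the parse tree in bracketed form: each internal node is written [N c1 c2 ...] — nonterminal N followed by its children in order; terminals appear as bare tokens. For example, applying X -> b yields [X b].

List
X ; List
b ; List
b ; X ; List
b ; c ; List
b ; c ; X ; List
b ; c ; X * X ; List
b ; c ; b * X ; List
b ; c ; b * c ; List
b ; c ; b * c ; X
b ; c ; b * c ; b

[List [X b] ; [List [X c] ; [List [X [X b] * [X c]] ; [List [X b]]]]]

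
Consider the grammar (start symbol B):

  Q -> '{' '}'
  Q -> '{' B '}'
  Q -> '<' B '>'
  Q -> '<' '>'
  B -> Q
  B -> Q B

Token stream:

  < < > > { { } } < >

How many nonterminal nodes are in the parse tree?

[B [Q < [B [Q < >]] >] [B [Q { [B [Q { }]] }] [B [Q < >]]]]

10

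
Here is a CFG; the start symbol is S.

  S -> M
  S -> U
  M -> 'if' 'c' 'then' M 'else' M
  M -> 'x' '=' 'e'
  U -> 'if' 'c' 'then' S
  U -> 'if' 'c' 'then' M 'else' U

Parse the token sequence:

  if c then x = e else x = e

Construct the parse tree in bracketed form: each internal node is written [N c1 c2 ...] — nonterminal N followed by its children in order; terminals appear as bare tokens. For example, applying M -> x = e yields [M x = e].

[S [M if c then [M x = e] else [M x = e]]]

S
M
if c then M else M
if c then x = e else M
if c then x = e else x = e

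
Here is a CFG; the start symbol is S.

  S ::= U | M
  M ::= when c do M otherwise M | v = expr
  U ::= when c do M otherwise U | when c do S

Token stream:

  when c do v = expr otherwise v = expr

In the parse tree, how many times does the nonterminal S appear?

1

[S [M when c do [M v = expr] otherwise [M v = expr]]]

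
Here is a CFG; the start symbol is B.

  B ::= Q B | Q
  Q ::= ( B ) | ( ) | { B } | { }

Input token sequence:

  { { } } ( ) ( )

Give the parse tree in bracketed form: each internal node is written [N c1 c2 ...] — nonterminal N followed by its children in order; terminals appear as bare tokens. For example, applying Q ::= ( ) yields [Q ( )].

[B [Q { [B [Q { }]] }] [B [Q ( )] [B [Q ( )]]]]

B
Q B
{ B } B
{ Q } B
{ { } } B
{ { } } Q B
{ { } } ( ) B
{ { } } ( ) Q
{ { } } ( ) ( )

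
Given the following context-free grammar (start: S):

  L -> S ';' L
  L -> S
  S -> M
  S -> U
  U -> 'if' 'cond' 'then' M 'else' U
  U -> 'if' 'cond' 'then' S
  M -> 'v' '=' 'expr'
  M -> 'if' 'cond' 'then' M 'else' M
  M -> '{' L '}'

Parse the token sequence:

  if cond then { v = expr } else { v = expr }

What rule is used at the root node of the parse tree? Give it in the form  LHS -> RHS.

[S [M if cond then [M { [L [S [M v = expr]]] }] else [M { [L [S [M v = expr]]] }]]]

S -> M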